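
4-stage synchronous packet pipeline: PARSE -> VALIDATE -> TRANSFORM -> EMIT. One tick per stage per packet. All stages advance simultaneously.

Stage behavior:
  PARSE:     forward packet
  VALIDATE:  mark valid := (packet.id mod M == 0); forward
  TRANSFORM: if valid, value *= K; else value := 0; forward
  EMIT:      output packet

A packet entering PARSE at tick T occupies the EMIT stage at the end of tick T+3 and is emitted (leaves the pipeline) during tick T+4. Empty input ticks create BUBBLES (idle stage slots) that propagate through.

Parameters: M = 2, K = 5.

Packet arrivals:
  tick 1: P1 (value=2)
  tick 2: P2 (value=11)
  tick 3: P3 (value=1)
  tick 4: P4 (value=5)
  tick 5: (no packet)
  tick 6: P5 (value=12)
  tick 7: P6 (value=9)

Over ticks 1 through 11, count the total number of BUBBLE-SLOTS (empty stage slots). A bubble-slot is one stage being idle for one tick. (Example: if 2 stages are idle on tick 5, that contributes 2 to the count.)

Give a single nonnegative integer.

Answer: 20

Derivation:
Tick 1: [PARSE:P1(v=2,ok=F), VALIDATE:-, TRANSFORM:-, EMIT:-] out:-; bubbles=3
Tick 2: [PARSE:P2(v=11,ok=F), VALIDATE:P1(v=2,ok=F), TRANSFORM:-, EMIT:-] out:-; bubbles=2
Tick 3: [PARSE:P3(v=1,ok=F), VALIDATE:P2(v=11,ok=T), TRANSFORM:P1(v=0,ok=F), EMIT:-] out:-; bubbles=1
Tick 4: [PARSE:P4(v=5,ok=F), VALIDATE:P3(v=1,ok=F), TRANSFORM:P2(v=55,ok=T), EMIT:P1(v=0,ok=F)] out:-; bubbles=0
Tick 5: [PARSE:-, VALIDATE:P4(v=5,ok=T), TRANSFORM:P3(v=0,ok=F), EMIT:P2(v=55,ok=T)] out:P1(v=0); bubbles=1
Tick 6: [PARSE:P5(v=12,ok=F), VALIDATE:-, TRANSFORM:P4(v=25,ok=T), EMIT:P3(v=0,ok=F)] out:P2(v=55); bubbles=1
Tick 7: [PARSE:P6(v=9,ok=F), VALIDATE:P5(v=12,ok=F), TRANSFORM:-, EMIT:P4(v=25,ok=T)] out:P3(v=0); bubbles=1
Tick 8: [PARSE:-, VALIDATE:P6(v=9,ok=T), TRANSFORM:P5(v=0,ok=F), EMIT:-] out:P4(v=25); bubbles=2
Tick 9: [PARSE:-, VALIDATE:-, TRANSFORM:P6(v=45,ok=T), EMIT:P5(v=0,ok=F)] out:-; bubbles=2
Tick 10: [PARSE:-, VALIDATE:-, TRANSFORM:-, EMIT:P6(v=45,ok=T)] out:P5(v=0); bubbles=3
Tick 11: [PARSE:-, VALIDATE:-, TRANSFORM:-, EMIT:-] out:P6(v=45); bubbles=4
Total bubble-slots: 20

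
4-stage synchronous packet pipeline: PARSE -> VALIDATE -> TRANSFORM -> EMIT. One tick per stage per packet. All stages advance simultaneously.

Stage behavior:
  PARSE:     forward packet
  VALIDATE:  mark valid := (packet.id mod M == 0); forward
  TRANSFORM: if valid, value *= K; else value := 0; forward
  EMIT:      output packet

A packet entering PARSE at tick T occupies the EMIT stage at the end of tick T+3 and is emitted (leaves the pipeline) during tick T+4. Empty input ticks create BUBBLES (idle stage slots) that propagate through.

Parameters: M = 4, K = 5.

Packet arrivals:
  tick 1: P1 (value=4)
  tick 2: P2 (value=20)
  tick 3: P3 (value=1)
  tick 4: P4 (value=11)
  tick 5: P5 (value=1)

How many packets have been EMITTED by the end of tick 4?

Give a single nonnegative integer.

Tick 1: [PARSE:P1(v=4,ok=F), VALIDATE:-, TRANSFORM:-, EMIT:-] out:-; in:P1
Tick 2: [PARSE:P2(v=20,ok=F), VALIDATE:P1(v=4,ok=F), TRANSFORM:-, EMIT:-] out:-; in:P2
Tick 3: [PARSE:P3(v=1,ok=F), VALIDATE:P2(v=20,ok=F), TRANSFORM:P1(v=0,ok=F), EMIT:-] out:-; in:P3
Tick 4: [PARSE:P4(v=11,ok=F), VALIDATE:P3(v=1,ok=F), TRANSFORM:P2(v=0,ok=F), EMIT:P1(v=0,ok=F)] out:-; in:P4
Emitted by tick 4: []

Answer: 0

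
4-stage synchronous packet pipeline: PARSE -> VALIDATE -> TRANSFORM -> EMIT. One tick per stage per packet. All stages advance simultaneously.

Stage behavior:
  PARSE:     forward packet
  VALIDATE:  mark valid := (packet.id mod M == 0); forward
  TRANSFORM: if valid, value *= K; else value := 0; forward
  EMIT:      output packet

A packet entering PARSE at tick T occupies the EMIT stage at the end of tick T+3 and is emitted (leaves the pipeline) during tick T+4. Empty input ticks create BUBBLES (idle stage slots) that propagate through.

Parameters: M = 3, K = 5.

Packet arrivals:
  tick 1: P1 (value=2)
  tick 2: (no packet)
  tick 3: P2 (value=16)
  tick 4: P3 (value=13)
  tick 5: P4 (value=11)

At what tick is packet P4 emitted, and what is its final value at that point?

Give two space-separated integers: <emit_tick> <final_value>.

Answer: 9 0

Derivation:
Tick 1: [PARSE:P1(v=2,ok=F), VALIDATE:-, TRANSFORM:-, EMIT:-] out:-; in:P1
Tick 2: [PARSE:-, VALIDATE:P1(v=2,ok=F), TRANSFORM:-, EMIT:-] out:-; in:-
Tick 3: [PARSE:P2(v=16,ok=F), VALIDATE:-, TRANSFORM:P1(v=0,ok=F), EMIT:-] out:-; in:P2
Tick 4: [PARSE:P3(v=13,ok=F), VALIDATE:P2(v=16,ok=F), TRANSFORM:-, EMIT:P1(v=0,ok=F)] out:-; in:P3
Tick 5: [PARSE:P4(v=11,ok=F), VALIDATE:P3(v=13,ok=T), TRANSFORM:P2(v=0,ok=F), EMIT:-] out:P1(v=0); in:P4
Tick 6: [PARSE:-, VALIDATE:P4(v=11,ok=F), TRANSFORM:P3(v=65,ok=T), EMIT:P2(v=0,ok=F)] out:-; in:-
Tick 7: [PARSE:-, VALIDATE:-, TRANSFORM:P4(v=0,ok=F), EMIT:P3(v=65,ok=T)] out:P2(v=0); in:-
Tick 8: [PARSE:-, VALIDATE:-, TRANSFORM:-, EMIT:P4(v=0,ok=F)] out:P3(v=65); in:-
Tick 9: [PARSE:-, VALIDATE:-, TRANSFORM:-, EMIT:-] out:P4(v=0); in:-
P4: arrives tick 5, valid=False (id=4, id%3=1), emit tick 9, final value 0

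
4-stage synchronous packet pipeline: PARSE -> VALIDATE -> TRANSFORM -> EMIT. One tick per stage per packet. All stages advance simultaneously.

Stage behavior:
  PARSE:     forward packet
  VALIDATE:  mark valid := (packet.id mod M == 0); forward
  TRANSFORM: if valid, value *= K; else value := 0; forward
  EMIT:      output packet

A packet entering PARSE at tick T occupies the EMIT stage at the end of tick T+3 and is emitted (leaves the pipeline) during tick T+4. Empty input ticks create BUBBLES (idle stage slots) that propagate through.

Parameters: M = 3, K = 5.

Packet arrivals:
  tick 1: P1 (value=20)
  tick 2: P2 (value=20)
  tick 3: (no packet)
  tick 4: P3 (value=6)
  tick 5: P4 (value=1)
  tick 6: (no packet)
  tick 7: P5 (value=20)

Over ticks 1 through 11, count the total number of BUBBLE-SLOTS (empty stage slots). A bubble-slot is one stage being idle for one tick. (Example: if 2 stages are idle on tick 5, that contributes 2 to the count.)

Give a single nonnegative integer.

Answer: 24

Derivation:
Tick 1: [PARSE:P1(v=20,ok=F), VALIDATE:-, TRANSFORM:-, EMIT:-] out:-; bubbles=3
Tick 2: [PARSE:P2(v=20,ok=F), VALIDATE:P1(v=20,ok=F), TRANSFORM:-, EMIT:-] out:-; bubbles=2
Tick 3: [PARSE:-, VALIDATE:P2(v=20,ok=F), TRANSFORM:P1(v=0,ok=F), EMIT:-] out:-; bubbles=2
Tick 4: [PARSE:P3(v=6,ok=F), VALIDATE:-, TRANSFORM:P2(v=0,ok=F), EMIT:P1(v=0,ok=F)] out:-; bubbles=1
Tick 5: [PARSE:P4(v=1,ok=F), VALIDATE:P3(v=6,ok=T), TRANSFORM:-, EMIT:P2(v=0,ok=F)] out:P1(v=0); bubbles=1
Tick 6: [PARSE:-, VALIDATE:P4(v=1,ok=F), TRANSFORM:P3(v=30,ok=T), EMIT:-] out:P2(v=0); bubbles=2
Tick 7: [PARSE:P5(v=20,ok=F), VALIDATE:-, TRANSFORM:P4(v=0,ok=F), EMIT:P3(v=30,ok=T)] out:-; bubbles=1
Tick 8: [PARSE:-, VALIDATE:P5(v=20,ok=F), TRANSFORM:-, EMIT:P4(v=0,ok=F)] out:P3(v=30); bubbles=2
Tick 9: [PARSE:-, VALIDATE:-, TRANSFORM:P5(v=0,ok=F), EMIT:-] out:P4(v=0); bubbles=3
Tick 10: [PARSE:-, VALIDATE:-, TRANSFORM:-, EMIT:P5(v=0,ok=F)] out:-; bubbles=3
Tick 11: [PARSE:-, VALIDATE:-, TRANSFORM:-, EMIT:-] out:P5(v=0); bubbles=4
Total bubble-slots: 24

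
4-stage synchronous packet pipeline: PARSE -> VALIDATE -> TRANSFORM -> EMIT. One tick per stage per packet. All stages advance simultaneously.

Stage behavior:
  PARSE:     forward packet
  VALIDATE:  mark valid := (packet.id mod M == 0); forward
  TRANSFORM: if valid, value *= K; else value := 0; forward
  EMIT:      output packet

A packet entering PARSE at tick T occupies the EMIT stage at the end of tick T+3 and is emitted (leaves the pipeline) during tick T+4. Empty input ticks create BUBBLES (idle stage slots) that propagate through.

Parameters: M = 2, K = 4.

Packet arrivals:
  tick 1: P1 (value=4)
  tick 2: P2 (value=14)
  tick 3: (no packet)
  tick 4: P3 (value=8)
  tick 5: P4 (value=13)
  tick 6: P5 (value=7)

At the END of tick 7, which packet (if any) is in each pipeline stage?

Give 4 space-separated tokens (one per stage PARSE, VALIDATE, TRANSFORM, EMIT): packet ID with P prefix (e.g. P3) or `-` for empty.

Tick 1: [PARSE:P1(v=4,ok=F), VALIDATE:-, TRANSFORM:-, EMIT:-] out:-; in:P1
Tick 2: [PARSE:P2(v=14,ok=F), VALIDATE:P1(v=4,ok=F), TRANSFORM:-, EMIT:-] out:-; in:P2
Tick 3: [PARSE:-, VALIDATE:P2(v=14,ok=T), TRANSFORM:P1(v=0,ok=F), EMIT:-] out:-; in:-
Tick 4: [PARSE:P3(v=8,ok=F), VALIDATE:-, TRANSFORM:P2(v=56,ok=T), EMIT:P1(v=0,ok=F)] out:-; in:P3
Tick 5: [PARSE:P4(v=13,ok=F), VALIDATE:P3(v=8,ok=F), TRANSFORM:-, EMIT:P2(v=56,ok=T)] out:P1(v=0); in:P4
Tick 6: [PARSE:P5(v=7,ok=F), VALIDATE:P4(v=13,ok=T), TRANSFORM:P3(v=0,ok=F), EMIT:-] out:P2(v=56); in:P5
Tick 7: [PARSE:-, VALIDATE:P5(v=7,ok=F), TRANSFORM:P4(v=52,ok=T), EMIT:P3(v=0,ok=F)] out:-; in:-
At end of tick 7: ['-', 'P5', 'P4', 'P3']

Answer: - P5 P4 P3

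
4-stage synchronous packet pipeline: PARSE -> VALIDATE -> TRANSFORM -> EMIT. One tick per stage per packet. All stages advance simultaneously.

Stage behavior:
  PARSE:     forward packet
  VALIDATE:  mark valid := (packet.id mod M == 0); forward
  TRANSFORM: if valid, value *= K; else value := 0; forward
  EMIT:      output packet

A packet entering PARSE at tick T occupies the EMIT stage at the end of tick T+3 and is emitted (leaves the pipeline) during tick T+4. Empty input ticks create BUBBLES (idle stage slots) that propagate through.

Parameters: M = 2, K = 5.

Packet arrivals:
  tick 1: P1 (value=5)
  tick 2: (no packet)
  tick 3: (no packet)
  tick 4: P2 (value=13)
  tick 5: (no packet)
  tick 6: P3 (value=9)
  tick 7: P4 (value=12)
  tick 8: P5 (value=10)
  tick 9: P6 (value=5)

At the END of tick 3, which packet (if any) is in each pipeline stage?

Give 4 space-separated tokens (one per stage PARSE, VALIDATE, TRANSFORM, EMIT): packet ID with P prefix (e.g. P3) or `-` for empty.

Answer: - - P1 -

Derivation:
Tick 1: [PARSE:P1(v=5,ok=F), VALIDATE:-, TRANSFORM:-, EMIT:-] out:-; in:P1
Tick 2: [PARSE:-, VALIDATE:P1(v=5,ok=F), TRANSFORM:-, EMIT:-] out:-; in:-
Tick 3: [PARSE:-, VALIDATE:-, TRANSFORM:P1(v=0,ok=F), EMIT:-] out:-; in:-
At end of tick 3: ['-', '-', 'P1', '-']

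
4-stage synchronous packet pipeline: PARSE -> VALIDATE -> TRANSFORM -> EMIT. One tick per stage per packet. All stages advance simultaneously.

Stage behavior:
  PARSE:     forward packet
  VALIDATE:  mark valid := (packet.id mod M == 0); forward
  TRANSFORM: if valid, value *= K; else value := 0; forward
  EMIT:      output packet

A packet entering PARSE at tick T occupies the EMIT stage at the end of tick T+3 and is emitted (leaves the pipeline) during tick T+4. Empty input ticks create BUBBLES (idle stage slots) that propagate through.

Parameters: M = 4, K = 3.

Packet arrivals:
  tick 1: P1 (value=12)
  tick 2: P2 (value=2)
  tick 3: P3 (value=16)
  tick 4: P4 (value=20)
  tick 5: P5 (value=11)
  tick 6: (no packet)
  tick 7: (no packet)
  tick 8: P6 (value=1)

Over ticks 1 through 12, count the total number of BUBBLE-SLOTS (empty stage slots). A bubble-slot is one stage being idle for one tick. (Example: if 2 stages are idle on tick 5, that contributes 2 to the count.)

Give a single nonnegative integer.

Answer: 24

Derivation:
Tick 1: [PARSE:P1(v=12,ok=F), VALIDATE:-, TRANSFORM:-, EMIT:-] out:-; bubbles=3
Tick 2: [PARSE:P2(v=2,ok=F), VALIDATE:P1(v=12,ok=F), TRANSFORM:-, EMIT:-] out:-; bubbles=2
Tick 3: [PARSE:P3(v=16,ok=F), VALIDATE:P2(v=2,ok=F), TRANSFORM:P1(v=0,ok=F), EMIT:-] out:-; bubbles=1
Tick 4: [PARSE:P4(v=20,ok=F), VALIDATE:P3(v=16,ok=F), TRANSFORM:P2(v=0,ok=F), EMIT:P1(v=0,ok=F)] out:-; bubbles=0
Tick 5: [PARSE:P5(v=11,ok=F), VALIDATE:P4(v=20,ok=T), TRANSFORM:P3(v=0,ok=F), EMIT:P2(v=0,ok=F)] out:P1(v=0); bubbles=0
Tick 6: [PARSE:-, VALIDATE:P5(v=11,ok=F), TRANSFORM:P4(v=60,ok=T), EMIT:P3(v=0,ok=F)] out:P2(v=0); bubbles=1
Tick 7: [PARSE:-, VALIDATE:-, TRANSFORM:P5(v=0,ok=F), EMIT:P4(v=60,ok=T)] out:P3(v=0); bubbles=2
Tick 8: [PARSE:P6(v=1,ok=F), VALIDATE:-, TRANSFORM:-, EMIT:P5(v=0,ok=F)] out:P4(v=60); bubbles=2
Tick 9: [PARSE:-, VALIDATE:P6(v=1,ok=F), TRANSFORM:-, EMIT:-] out:P5(v=0); bubbles=3
Tick 10: [PARSE:-, VALIDATE:-, TRANSFORM:P6(v=0,ok=F), EMIT:-] out:-; bubbles=3
Tick 11: [PARSE:-, VALIDATE:-, TRANSFORM:-, EMIT:P6(v=0,ok=F)] out:-; bubbles=3
Tick 12: [PARSE:-, VALIDATE:-, TRANSFORM:-, EMIT:-] out:P6(v=0); bubbles=4
Total bubble-slots: 24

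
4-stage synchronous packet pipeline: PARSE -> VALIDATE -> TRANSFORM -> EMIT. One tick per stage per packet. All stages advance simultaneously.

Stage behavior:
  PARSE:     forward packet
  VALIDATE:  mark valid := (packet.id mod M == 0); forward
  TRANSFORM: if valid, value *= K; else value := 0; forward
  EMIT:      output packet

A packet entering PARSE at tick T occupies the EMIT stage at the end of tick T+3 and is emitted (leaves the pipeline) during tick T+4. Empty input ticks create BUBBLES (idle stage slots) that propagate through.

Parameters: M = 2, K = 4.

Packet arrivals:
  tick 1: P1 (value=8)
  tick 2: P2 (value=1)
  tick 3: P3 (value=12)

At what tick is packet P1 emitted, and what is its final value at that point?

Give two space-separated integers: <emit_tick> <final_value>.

Answer: 5 0

Derivation:
Tick 1: [PARSE:P1(v=8,ok=F), VALIDATE:-, TRANSFORM:-, EMIT:-] out:-; in:P1
Tick 2: [PARSE:P2(v=1,ok=F), VALIDATE:P1(v=8,ok=F), TRANSFORM:-, EMIT:-] out:-; in:P2
Tick 3: [PARSE:P3(v=12,ok=F), VALIDATE:P2(v=1,ok=T), TRANSFORM:P1(v=0,ok=F), EMIT:-] out:-; in:P3
Tick 4: [PARSE:-, VALIDATE:P3(v=12,ok=F), TRANSFORM:P2(v=4,ok=T), EMIT:P1(v=0,ok=F)] out:-; in:-
Tick 5: [PARSE:-, VALIDATE:-, TRANSFORM:P3(v=0,ok=F), EMIT:P2(v=4,ok=T)] out:P1(v=0); in:-
Tick 6: [PARSE:-, VALIDATE:-, TRANSFORM:-, EMIT:P3(v=0,ok=F)] out:P2(v=4); in:-
Tick 7: [PARSE:-, VALIDATE:-, TRANSFORM:-, EMIT:-] out:P3(v=0); in:-
P1: arrives tick 1, valid=False (id=1, id%2=1), emit tick 5, final value 0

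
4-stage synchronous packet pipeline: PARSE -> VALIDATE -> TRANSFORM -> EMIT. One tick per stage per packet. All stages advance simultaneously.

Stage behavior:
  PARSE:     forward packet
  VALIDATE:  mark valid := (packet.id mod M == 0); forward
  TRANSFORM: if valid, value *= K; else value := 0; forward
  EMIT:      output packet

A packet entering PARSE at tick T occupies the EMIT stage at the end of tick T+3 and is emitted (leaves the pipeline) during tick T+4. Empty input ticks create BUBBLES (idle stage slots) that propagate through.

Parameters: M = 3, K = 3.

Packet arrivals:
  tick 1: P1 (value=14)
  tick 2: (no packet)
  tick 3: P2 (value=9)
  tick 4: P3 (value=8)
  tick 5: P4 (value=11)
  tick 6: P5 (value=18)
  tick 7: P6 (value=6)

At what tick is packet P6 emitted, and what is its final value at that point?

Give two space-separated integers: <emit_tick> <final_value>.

Tick 1: [PARSE:P1(v=14,ok=F), VALIDATE:-, TRANSFORM:-, EMIT:-] out:-; in:P1
Tick 2: [PARSE:-, VALIDATE:P1(v=14,ok=F), TRANSFORM:-, EMIT:-] out:-; in:-
Tick 3: [PARSE:P2(v=9,ok=F), VALIDATE:-, TRANSFORM:P1(v=0,ok=F), EMIT:-] out:-; in:P2
Tick 4: [PARSE:P3(v=8,ok=F), VALIDATE:P2(v=9,ok=F), TRANSFORM:-, EMIT:P1(v=0,ok=F)] out:-; in:P3
Tick 5: [PARSE:P4(v=11,ok=F), VALIDATE:P3(v=8,ok=T), TRANSFORM:P2(v=0,ok=F), EMIT:-] out:P1(v=0); in:P4
Tick 6: [PARSE:P5(v=18,ok=F), VALIDATE:P4(v=11,ok=F), TRANSFORM:P3(v=24,ok=T), EMIT:P2(v=0,ok=F)] out:-; in:P5
Tick 7: [PARSE:P6(v=6,ok=F), VALIDATE:P5(v=18,ok=F), TRANSFORM:P4(v=0,ok=F), EMIT:P3(v=24,ok=T)] out:P2(v=0); in:P6
Tick 8: [PARSE:-, VALIDATE:P6(v=6,ok=T), TRANSFORM:P5(v=0,ok=F), EMIT:P4(v=0,ok=F)] out:P3(v=24); in:-
Tick 9: [PARSE:-, VALIDATE:-, TRANSFORM:P6(v=18,ok=T), EMIT:P5(v=0,ok=F)] out:P4(v=0); in:-
Tick 10: [PARSE:-, VALIDATE:-, TRANSFORM:-, EMIT:P6(v=18,ok=T)] out:P5(v=0); in:-
Tick 11: [PARSE:-, VALIDATE:-, TRANSFORM:-, EMIT:-] out:P6(v=18); in:-
P6: arrives tick 7, valid=True (id=6, id%3=0), emit tick 11, final value 18

Answer: 11 18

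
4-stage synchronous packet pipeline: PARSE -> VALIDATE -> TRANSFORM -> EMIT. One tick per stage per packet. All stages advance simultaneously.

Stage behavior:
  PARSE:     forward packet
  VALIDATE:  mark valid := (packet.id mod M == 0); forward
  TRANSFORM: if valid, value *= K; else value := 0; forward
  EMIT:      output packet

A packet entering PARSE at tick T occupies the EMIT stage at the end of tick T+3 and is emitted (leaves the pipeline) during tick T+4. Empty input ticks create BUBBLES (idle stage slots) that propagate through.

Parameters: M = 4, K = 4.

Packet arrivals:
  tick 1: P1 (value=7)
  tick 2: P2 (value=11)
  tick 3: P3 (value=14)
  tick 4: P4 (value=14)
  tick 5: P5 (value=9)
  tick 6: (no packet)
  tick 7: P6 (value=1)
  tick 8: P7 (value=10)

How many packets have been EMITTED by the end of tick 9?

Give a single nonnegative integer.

Tick 1: [PARSE:P1(v=7,ok=F), VALIDATE:-, TRANSFORM:-, EMIT:-] out:-; in:P1
Tick 2: [PARSE:P2(v=11,ok=F), VALIDATE:P1(v=7,ok=F), TRANSFORM:-, EMIT:-] out:-; in:P2
Tick 3: [PARSE:P3(v=14,ok=F), VALIDATE:P2(v=11,ok=F), TRANSFORM:P1(v=0,ok=F), EMIT:-] out:-; in:P3
Tick 4: [PARSE:P4(v=14,ok=F), VALIDATE:P3(v=14,ok=F), TRANSFORM:P2(v=0,ok=F), EMIT:P1(v=0,ok=F)] out:-; in:P4
Tick 5: [PARSE:P5(v=9,ok=F), VALIDATE:P4(v=14,ok=T), TRANSFORM:P3(v=0,ok=F), EMIT:P2(v=0,ok=F)] out:P1(v=0); in:P5
Tick 6: [PARSE:-, VALIDATE:P5(v=9,ok=F), TRANSFORM:P4(v=56,ok=T), EMIT:P3(v=0,ok=F)] out:P2(v=0); in:-
Tick 7: [PARSE:P6(v=1,ok=F), VALIDATE:-, TRANSFORM:P5(v=0,ok=F), EMIT:P4(v=56,ok=T)] out:P3(v=0); in:P6
Tick 8: [PARSE:P7(v=10,ok=F), VALIDATE:P6(v=1,ok=F), TRANSFORM:-, EMIT:P5(v=0,ok=F)] out:P4(v=56); in:P7
Tick 9: [PARSE:-, VALIDATE:P7(v=10,ok=F), TRANSFORM:P6(v=0,ok=F), EMIT:-] out:P5(v=0); in:-
Emitted by tick 9: ['P1', 'P2', 'P3', 'P4', 'P5']

Answer: 5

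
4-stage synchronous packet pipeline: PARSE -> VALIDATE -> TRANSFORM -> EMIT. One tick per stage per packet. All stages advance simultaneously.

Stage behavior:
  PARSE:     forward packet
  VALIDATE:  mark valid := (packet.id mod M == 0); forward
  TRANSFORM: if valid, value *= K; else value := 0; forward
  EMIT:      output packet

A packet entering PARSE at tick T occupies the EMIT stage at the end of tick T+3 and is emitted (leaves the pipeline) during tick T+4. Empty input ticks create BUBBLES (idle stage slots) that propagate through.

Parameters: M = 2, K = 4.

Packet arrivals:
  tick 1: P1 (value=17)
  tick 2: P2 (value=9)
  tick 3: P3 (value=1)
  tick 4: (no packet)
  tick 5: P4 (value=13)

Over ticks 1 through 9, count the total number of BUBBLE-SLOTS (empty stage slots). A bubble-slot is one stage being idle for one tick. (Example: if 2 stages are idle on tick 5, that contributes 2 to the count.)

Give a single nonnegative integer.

Tick 1: [PARSE:P1(v=17,ok=F), VALIDATE:-, TRANSFORM:-, EMIT:-] out:-; bubbles=3
Tick 2: [PARSE:P2(v=9,ok=F), VALIDATE:P1(v=17,ok=F), TRANSFORM:-, EMIT:-] out:-; bubbles=2
Tick 3: [PARSE:P3(v=1,ok=F), VALIDATE:P2(v=9,ok=T), TRANSFORM:P1(v=0,ok=F), EMIT:-] out:-; bubbles=1
Tick 4: [PARSE:-, VALIDATE:P3(v=1,ok=F), TRANSFORM:P2(v=36,ok=T), EMIT:P1(v=0,ok=F)] out:-; bubbles=1
Tick 5: [PARSE:P4(v=13,ok=F), VALIDATE:-, TRANSFORM:P3(v=0,ok=F), EMIT:P2(v=36,ok=T)] out:P1(v=0); bubbles=1
Tick 6: [PARSE:-, VALIDATE:P4(v=13,ok=T), TRANSFORM:-, EMIT:P3(v=0,ok=F)] out:P2(v=36); bubbles=2
Tick 7: [PARSE:-, VALIDATE:-, TRANSFORM:P4(v=52,ok=T), EMIT:-] out:P3(v=0); bubbles=3
Tick 8: [PARSE:-, VALIDATE:-, TRANSFORM:-, EMIT:P4(v=52,ok=T)] out:-; bubbles=3
Tick 9: [PARSE:-, VALIDATE:-, TRANSFORM:-, EMIT:-] out:P4(v=52); bubbles=4
Total bubble-slots: 20

Answer: 20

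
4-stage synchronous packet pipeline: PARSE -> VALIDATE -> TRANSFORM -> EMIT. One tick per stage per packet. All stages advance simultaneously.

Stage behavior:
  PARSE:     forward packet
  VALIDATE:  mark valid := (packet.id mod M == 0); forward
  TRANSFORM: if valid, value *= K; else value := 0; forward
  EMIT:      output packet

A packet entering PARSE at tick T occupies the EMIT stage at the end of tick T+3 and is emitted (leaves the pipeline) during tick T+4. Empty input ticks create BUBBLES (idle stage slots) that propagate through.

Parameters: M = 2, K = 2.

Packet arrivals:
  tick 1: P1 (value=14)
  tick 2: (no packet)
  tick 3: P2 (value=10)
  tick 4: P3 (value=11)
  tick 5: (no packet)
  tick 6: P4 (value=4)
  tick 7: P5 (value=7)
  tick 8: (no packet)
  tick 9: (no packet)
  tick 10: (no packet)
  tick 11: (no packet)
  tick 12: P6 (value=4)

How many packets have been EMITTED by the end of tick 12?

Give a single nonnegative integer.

Tick 1: [PARSE:P1(v=14,ok=F), VALIDATE:-, TRANSFORM:-, EMIT:-] out:-; in:P1
Tick 2: [PARSE:-, VALIDATE:P1(v=14,ok=F), TRANSFORM:-, EMIT:-] out:-; in:-
Tick 3: [PARSE:P2(v=10,ok=F), VALIDATE:-, TRANSFORM:P1(v=0,ok=F), EMIT:-] out:-; in:P2
Tick 4: [PARSE:P3(v=11,ok=F), VALIDATE:P2(v=10,ok=T), TRANSFORM:-, EMIT:P1(v=0,ok=F)] out:-; in:P3
Tick 5: [PARSE:-, VALIDATE:P3(v=11,ok=F), TRANSFORM:P2(v=20,ok=T), EMIT:-] out:P1(v=0); in:-
Tick 6: [PARSE:P4(v=4,ok=F), VALIDATE:-, TRANSFORM:P3(v=0,ok=F), EMIT:P2(v=20,ok=T)] out:-; in:P4
Tick 7: [PARSE:P5(v=7,ok=F), VALIDATE:P4(v=4,ok=T), TRANSFORM:-, EMIT:P3(v=0,ok=F)] out:P2(v=20); in:P5
Tick 8: [PARSE:-, VALIDATE:P5(v=7,ok=F), TRANSFORM:P4(v=8,ok=T), EMIT:-] out:P3(v=0); in:-
Tick 9: [PARSE:-, VALIDATE:-, TRANSFORM:P5(v=0,ok=F), EMIT:P4(v=8,ok=T)] out:-; in:-
Tick 10: [PARSE:-, VALIDATE:-, TRANSFORM:-, EMIT:P5(v=0,ok=F)] out:P4(v=8); in:-
Tick 11: [PARSE:-, VALIDATE:-, TRANSFORM:-, EMIT:-] out:P5(v=0); in:-
Tick 12: [PARSE:P6(v=4,ok=F), VALIDATE:-, TRANSFORM:-, EMIT:-] out:-; in:P6
Emitted by tick 12: ['P1', 'P2', 'P3', 'P4', 'P5']

Answer: 5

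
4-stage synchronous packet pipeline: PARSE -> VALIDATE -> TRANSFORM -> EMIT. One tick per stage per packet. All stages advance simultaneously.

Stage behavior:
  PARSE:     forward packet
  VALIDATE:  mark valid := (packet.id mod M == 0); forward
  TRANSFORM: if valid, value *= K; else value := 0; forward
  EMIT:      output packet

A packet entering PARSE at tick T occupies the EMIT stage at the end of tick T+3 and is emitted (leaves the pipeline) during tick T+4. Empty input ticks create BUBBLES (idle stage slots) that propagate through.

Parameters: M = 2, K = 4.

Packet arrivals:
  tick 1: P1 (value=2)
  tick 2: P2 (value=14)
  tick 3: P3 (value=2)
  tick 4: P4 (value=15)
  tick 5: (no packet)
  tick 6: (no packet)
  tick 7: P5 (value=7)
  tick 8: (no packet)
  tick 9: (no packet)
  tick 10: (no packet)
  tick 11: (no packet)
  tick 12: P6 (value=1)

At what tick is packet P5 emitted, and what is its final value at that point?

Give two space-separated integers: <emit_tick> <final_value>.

Answer: 11 0

Derivation:
Tick 1: [PARSE:P1(v=2,ok=F), VALIDATE:-, TRANSFORM:-, EMIT:-] out:-; in:P1
Tick 2: [PARSE:P2(v=14,ok=F), VALIDATE:P1(v=2,ok=F), TRANSFORM:-, EMIT:-] out:-; in:P2
Tick 3: [PARSE:P3(v=2,ok=F), VALIDATE:P2(v=14,ok=T), TRANSFORM:P1(v=0,ok=F), EMIT:-] out:-; in:P3
Tick 4: [PARSE:P4(v=15,ok=F), VALIDATE:P3(v=2,ok=F), TRANSFORM:P2(v=56,ok=T), EMIT:P1(v=0,ok=F)] out:-; in:P4
Tick 5: [PARSE:-, VALIDATE:P4(v=15,ok=T), TRANSFORM:P3(v=0,ok=F), EMIT:P2(v=56,ok=T)] out:P1(v=0); in:-
Tick 6: [PARSE:-, VALIDATE:-, TRANSFORM:P4(v=60,ok=T), EMIT:P3(v=0,ok=F)] out:P2(v=56); in:-
Tick 7: [PARSE:P5(v=7,ok=F), VALIDATE:-, TRANSFORM:-, EMIT:P4(v=60,ok=T)] out:P3(v=0); in:P5
Tick 8: [PARSE:-, VALIDATE:P5(v=7,ok=F), TRANSFORM:-, EMIT:-] out:P4(v=60); in:-
Tick 9: [PARSE:-, VALIDATE:-, TRANSFORM:P5(v=0,ok=F), EMIT:-] out:-; in:-
Tick 10: [PARSE:-, VALIDATE:-, TRANSFORM:-, EMIT:P5(v=0,ok=F)] out:-; in:-
Tick 11: [PARSE:-, VALIDATE:-, TRANSFORM:-, EMIT:-] out:P5(v=0); in:-
Tick 12: [PARSE:P6(v=1,ok=F), VALIDATE:-, TRANSFORM:-, EMIT:-] out:-; in:P6
Tick 13: [PARSE:-, VALIDATE:P6(v=1,ok=T), TRANSFORM:-, EMIT:-] out:-; in:-
Tick 14: [PARSE:-, VALIDATE:-, TRANSFORM:P6(v=4,ok=T), EMIT:-] out:-; in:-
Tick 15: [PARSE:-, VALIDATE:-, TRANSFORM:-, EMIT:P6(v=4,ok=T)] out:-; in:-
Tick 16: [PARSE:-, VALIDATE:-, TRANSFORM:-, EMIT:-] out:P6(v=4); in:-
P5: arrives tick 7, valid=False (id=5, id%2=1), emit tick 11, final value 0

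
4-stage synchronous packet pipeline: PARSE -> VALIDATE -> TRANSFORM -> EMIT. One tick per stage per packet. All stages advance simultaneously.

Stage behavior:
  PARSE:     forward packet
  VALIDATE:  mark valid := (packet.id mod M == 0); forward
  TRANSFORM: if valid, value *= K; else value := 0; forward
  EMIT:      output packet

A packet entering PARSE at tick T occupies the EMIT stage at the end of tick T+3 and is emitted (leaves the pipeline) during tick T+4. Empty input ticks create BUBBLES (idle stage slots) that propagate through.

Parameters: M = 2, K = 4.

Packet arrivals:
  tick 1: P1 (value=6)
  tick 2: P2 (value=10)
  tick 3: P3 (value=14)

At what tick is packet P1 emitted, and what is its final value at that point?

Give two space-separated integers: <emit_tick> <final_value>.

Tick 1: [PARSE:P1(v=6,ok=F), VALIDATE:-, TRANSFORM:-, EMIT:-] out:-; in:P1
Tick 2: [PARSE:P2(v=10,ok=F), VALIDATE:P1(v=6,ok=F), TRANSFORM:-, EMIT:-] out:-; in:P2
Tick 3: [PARSE:P3(v=14,ok=F), VALIDATE:P2(v=10,ok=T), TRANSFORM:P1(v=0,ok=F), EMIT:-] out:-; in:P3
Tick 4: [PARSE:-, VALIDATE:P3(v=14,ok=F), TRANSFORM:P2(v=40,ok=T), EMIT:P1(v=0,ok=F)] out:-; in:-
Tick 5: [PARSE:-, VALIDATE:-, TRANSFORM:P3(v=0,ok=F), EMIT:P2(v=40,ok=T)] out:P1(v=0); in:-
Tick 6: [PARSE:-, VALIDATE:-, TRANSFORM:-, EMIT:P3(v=0,ok=F)] out:P2(v=40); in:-
Tick 7: [PARSE:-, VALIDATE:-, TRANSFORM:-, EMIT:-] out:P3(v=0); in:-
P1: arrives tick 1, valid=False (id=1, id%2=1), emit tick 5, final value 0

Answer: 5 0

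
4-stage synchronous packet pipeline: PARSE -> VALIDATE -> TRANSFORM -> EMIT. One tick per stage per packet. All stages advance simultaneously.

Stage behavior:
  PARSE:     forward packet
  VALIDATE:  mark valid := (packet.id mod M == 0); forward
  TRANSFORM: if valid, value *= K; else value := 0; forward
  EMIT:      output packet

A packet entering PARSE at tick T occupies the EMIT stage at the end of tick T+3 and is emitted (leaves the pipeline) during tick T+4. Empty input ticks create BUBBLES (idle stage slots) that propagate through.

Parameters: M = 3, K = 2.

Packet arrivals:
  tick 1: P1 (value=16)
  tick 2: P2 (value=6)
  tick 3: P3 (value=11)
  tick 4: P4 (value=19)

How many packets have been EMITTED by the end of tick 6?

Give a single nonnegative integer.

Tick 1: [PARSE:P1(v=16,ok=F), VALIDATE:-, TRANSFORM:-, EMIT:-] out:-; in:P1
Tick 2: [PARSE:P2(v=6,ok=F), VALIDATE:P1(v=16,ok=F), TRANSFORM:-, EMIT:-] out:-; in:P2
Tick 3: [PARSE:P3(v=11,ok=F), VALIDATE:P2(v=6,ok=F), TRANSFORM:P1(v=0,ok=F), EMIT:-] out:-; in:P3
Tick 4: [PARSE:P4(v=19,ok=F), VALIDATE:P3(v=11,ok=T), TRANSFORM:P2(v=0,ok=F), EMIT:P1(v=0,ok=F)] out:-; in:P4
Tick 5: [PARSE:-, VALIDATE:P4(v=19,ok=F), TRANSFORM:P3(v=22,ok=T), EMIT:P2(v=0,ok=F)] out:P1(v=0); in:-
Tick 6: [PARSE:-, VALIDATE:-, TRANSFORM:P4(v=0,ok=F), EMIT:P3(v=22,ok=T)] out:P2(v=0); in:-
Emitted by tick 6: ['P1', 'P2']

Answer: 2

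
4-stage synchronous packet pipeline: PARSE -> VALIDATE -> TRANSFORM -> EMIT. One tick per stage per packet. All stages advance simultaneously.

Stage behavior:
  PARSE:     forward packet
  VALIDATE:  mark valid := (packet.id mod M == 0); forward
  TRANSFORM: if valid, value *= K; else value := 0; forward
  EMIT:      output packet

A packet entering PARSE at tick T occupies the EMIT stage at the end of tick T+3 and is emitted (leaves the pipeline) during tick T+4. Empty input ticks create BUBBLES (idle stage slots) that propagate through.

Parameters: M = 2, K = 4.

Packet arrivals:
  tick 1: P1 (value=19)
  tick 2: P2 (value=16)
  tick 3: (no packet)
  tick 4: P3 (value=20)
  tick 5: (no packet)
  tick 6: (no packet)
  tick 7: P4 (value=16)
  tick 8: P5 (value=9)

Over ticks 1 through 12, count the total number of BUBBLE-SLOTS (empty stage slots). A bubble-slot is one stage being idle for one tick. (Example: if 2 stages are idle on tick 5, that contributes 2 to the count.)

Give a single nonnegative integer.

Tick 1: [PARSE:P1(v=19,ok=F), VALIDATE:-, TRANSFORM:-, EMIT:-] out:-; bubbles=3
Tick 2: [PARSE:P2(v=16,ok=F), VALIDATE:P1(v=19,ok=F), TRANSFORM:-, EMIT:-] out:-; bubbles=2
Tick 3: [PARSE:-, VALIDATE:P2(v=16,ok=T), TRANSFORM:P1(v=0,ok=F), EMIT:-] out:-; bubbles=2
Tick 4: [PARSE:P3(v=20,ok=F), VALIDATE:-, TRANSFORM:P2(v=64,ok=T), EMIT:P1(v=0,ok=F)] out:-; bubbles=1
Tick 5: [PARSE:-, VALIDATE:P3(v=20,ok=F), TRANSFORM:-, EMIT:P2(v=64,ok=T)] out:P1(v=0); bubbles=2
Tick 6: [PARSE:-, VALIDATE:-, TRANSFORM:P3(v=0,ok=F), EMIT:-] out:P2(v=64); bubbles=3
Tick 7: [PARSE:P4(v=16,ok=F), VALIDATE:-, TRANSFORM:-, EMIT:P3(v=0,ok=F)] out:-; bubbles=2
Tick 8: [PARSE:P5(v=9,ok=F), VALIDATE:P4(v=16,ok=T), TRANSFORM:-, EMIT:-] out:P3(v=0); bubbles=2
Tick 9: [PARSE:-, VALIDATE:P5(v=9,ok=F), TRANSFORM:P4(v=64,ok=T), EMIT:-] out:-; bubbles=2
Tick 10: [PARSE:-, VALIDATE:-, TRANSFORM:P5(v=0,ok=F), EMIT:P4(v=64,ok=T)] out:-; bubbles=2
Tick 11: [PARSE:-, VALIDATE:-, TRANSFORM:-, EMIT:P5(v=0,ok=F)] out:P4(v=64); bubbles=3
Tick 12: [PARSE:-, VALIDATE:-, TRANSFORM:-, EMIT:-] out:P5(v=0); bubbles=4
Total bubble-slots: 28

Answer: 28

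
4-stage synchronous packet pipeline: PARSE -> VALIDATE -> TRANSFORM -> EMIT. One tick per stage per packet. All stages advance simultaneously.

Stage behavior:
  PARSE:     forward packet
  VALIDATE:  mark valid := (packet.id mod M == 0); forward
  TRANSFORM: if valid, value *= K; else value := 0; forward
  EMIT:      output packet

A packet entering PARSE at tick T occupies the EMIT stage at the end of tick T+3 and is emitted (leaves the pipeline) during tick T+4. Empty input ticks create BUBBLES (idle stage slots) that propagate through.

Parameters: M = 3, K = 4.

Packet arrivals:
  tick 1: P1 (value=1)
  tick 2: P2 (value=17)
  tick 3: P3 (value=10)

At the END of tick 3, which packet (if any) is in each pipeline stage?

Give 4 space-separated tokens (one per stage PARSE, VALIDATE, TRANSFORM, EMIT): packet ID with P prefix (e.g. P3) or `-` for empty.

Answer: P3 P2 P1 -

Derivation:
Tick 1: [PARSE:P1(v=1,ok=F), VALIDATE:-, TRANSFORM:-, EMIT:-] out:-; in:P1
Tick 2: [PARSE:P2(v=17,ok=F), VALIDATE:P1(v=1,ok=F), TRANSFORM:-, EMIT:-] out:-; in:P2
Tick 3: [PARSE:P3(v=10,ok=F), VALIDATE:P2(v=17,ok=F), TRANSFORM:P1(v=0,ok=F), EMIT:-] out:-; in:P3
At end of tick 3: ['P3', 'P2', 'P1', '-']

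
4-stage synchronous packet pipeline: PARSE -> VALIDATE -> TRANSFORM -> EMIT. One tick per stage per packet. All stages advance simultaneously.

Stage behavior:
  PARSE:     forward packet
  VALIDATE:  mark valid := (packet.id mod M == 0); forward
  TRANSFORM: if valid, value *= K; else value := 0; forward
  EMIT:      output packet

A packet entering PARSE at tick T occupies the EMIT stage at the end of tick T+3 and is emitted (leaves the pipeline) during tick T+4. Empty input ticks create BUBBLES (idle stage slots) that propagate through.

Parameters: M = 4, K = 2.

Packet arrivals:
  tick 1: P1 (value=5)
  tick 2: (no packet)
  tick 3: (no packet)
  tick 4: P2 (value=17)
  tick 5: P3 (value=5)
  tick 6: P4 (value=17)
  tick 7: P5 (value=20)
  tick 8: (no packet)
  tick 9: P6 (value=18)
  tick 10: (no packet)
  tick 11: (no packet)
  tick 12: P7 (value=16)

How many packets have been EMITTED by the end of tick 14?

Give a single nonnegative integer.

Answer: 6

Derivation:
Tick 1: [PARSE:P1(v=5,ok=F), VALIDATE:-, TRANSFORM:-, EMIT:-] out:-; in:P1
Tick 2: [PARSE:-, VALIDATE:P1(v=5,ok=F), TRANSFORM:-, EMIT:-] out:-; in:-
Tick 3: [PARSE:-, VALIDATE:-, TRANSFORM:P1(v=0,ok=F), EMIT:-] out:-; in:-
Tick 4: [PARSE:P2(v=17,ok=F), VALIDATE:-, TRANSFORM:-, EMIT:P1(v=0,ok=F)] out:-; in:P2
Tick 5: [PARSE:P3(v=5,ok=F), VALIDATE:P2(v=17,ok=F), TRANSFORM:-, EMIT:-] out:P1(v=0); in:P3
Tick 6: [PARSE:P4(v=17,ok=F), VALIDATE:P3(v=5,ok=F), TRANSFORM:P2(v=0,ok=F), EMIT:-] out:-; in:P4
Tick 7: [PARSE:P5(v=20,ok=F), VALIDATE:P4(v=17,ok=T), TRANSFORM:P3(v=0,ok=F), EMIT:P2(v=0,ok=F)] out:-; in:P5
Tick 8: [PARSE:-, VALIDATE:P5(v=20,ok=F), TRANSFORM:P4(v=34,ok=T), EMIT:P3(v=0,ok=F)] out:P2(v=0); in:-
Tick 9: [PARSE:P6(v=18,ok=F), VALIDATE:-, TRANSFORM:P5(v=0,ok=F), EMIT:P4(v=34,ok=T)] out:P3(v=0); in:P6
Tick 10: [PARSE:-, VALIDATE:P6(v=18,ok=F), TRANSFORM:-, EMIT:P5(v=0,ok=F)] out:P4(v=34); in:-
Tick 11: [PARSE:-, VALIDATE:-, TRANSFORM:P6(v=0,ok=F), EMIT:-] out:P5(v=0); in:-
Tick 12: [PARSE:P7(v=16,ok=F), VALIDATE:-, TRANSFORM:-, EMIT:P6(v=0,ok=F)] out:-; in:P7
Tick 13: [PARSE:-, VALIDATE:P7(v=16,ok=F), TRANSFORM:-, EMIT:-] out:P6(v=0); in:-
Tick 14: [PARSE:-, VALIDATE:-, TRANSFORM:P7(v=0,ok=F), EMIT:-] out:-; in:-
Emitted by tick 14: ['P1', 'P2', 'P3', 'P4', 'P5', 'P6']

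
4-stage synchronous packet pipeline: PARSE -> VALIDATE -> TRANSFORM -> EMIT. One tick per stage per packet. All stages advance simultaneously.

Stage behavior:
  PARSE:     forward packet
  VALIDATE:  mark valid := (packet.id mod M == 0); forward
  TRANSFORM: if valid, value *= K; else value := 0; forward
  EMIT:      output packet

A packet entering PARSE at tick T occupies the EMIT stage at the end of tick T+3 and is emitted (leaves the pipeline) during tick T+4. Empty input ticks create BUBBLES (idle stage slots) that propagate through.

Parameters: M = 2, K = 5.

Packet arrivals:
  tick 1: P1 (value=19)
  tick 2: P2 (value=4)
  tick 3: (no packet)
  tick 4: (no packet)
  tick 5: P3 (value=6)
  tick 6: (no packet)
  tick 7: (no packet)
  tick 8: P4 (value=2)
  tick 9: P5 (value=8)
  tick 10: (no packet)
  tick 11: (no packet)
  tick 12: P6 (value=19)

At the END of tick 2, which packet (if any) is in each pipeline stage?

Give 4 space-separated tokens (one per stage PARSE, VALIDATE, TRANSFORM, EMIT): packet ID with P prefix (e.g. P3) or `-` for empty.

Tick 1: [PARSE:P1(v=19,ok=F), VALIDATE:-, TRANSFORM:-, EMIT:-] out:-; in:P1
Tick 2: [PARSE:P2(v=4,ok=F), VALIDATE:P1(v=19,ok=F), TRANSFORM:-, EMIT:-] out:-; in:P2
At end of tick 2: ['P2', 'P1', '-', '-']

Answer: P2 P1 - -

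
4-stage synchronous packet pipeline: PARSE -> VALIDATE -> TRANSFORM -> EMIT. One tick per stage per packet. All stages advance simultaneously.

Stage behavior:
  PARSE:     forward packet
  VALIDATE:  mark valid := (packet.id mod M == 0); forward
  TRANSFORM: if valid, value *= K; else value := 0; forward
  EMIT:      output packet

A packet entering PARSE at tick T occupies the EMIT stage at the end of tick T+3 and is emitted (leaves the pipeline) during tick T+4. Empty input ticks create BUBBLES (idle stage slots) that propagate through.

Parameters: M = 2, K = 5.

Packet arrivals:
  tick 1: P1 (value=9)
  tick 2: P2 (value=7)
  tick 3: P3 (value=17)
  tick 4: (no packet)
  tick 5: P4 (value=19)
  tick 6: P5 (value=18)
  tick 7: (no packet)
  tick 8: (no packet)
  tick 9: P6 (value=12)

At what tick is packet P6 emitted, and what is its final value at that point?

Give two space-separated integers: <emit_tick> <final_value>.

Answer: 13 60

Derivation:
Tick 1: [PARSE:P1(v=9,ok=F), VALIDATE:-, TRANSFORM:-, EMIT:-] out:-; in:P1
Tick 2: [PARSE:P2(v=7,ok=F), VALIDATE:P1(v=9,ok=F), TRANSFORM:-, EMIT:-] out:-; in:P2
Tick 3: [PARSE:P3(v=17,ok=F), VALIDATE:P2(v=7,ok=T), TRANSFORM:P1(v=0,ok=F), EMIT:-] out:-; in:P3
Tick 4: [PARSE:-, VALIDATE:P3(v=17,ok=F), TRANSFORM:P2(v=35,ok=T), EMIT:P1(v=0,ok=F)] out:-; in:-
Tick 5: [PARSE:P4(v=19,ok=F), VALIDATE:-, TRANSFORM:P3(v=0,ok=F), EMIT:P2(v=35,ok=T)] out:P1(v=0); in:P4
Tick 6: [PARSE:P5(v=18,ok=F), VALIDATE:P4(v=19,ok=T), TRANSFORM:-, EMIT:P3(v=0,ok=F)] out:P2(v=35); in:P5
Tick 7: [PARSE:-, VALIDATE:P5(v=18,ok=F), TRANSFORM:P4(v=95,ok=T), EMIT:-] out:P3(v=0); in:-
Tick 8: [PARSE:-, VALIDATE:-, TRANSFORM:P5(v=0,ok=F), EMIT:P4(v=95,ok=T)] out:-; in:-
Tick 9: [PARSE:P6(v=12,ok=F), VALIDATE:-, TRANSFORM:-, EMIT:P5(v=0,ok=F)] out:P4(v=95); in:P6
Tick 10: [PARSE:-, VALIDATE:P6(v=12,ok=T), TRANSFORM:-, EMIT:-] out:P5(v=0); in:-
Tick 11: [PARSE:-, VALIDATE:-, TRANSFORM:P6(v=60,ok=T), EMIT:-] out:-; in:-
Tick 12: [PARSE:-, VALIDATE:-, TRANSFORM:-, EMIT:P6(v=60,ok=T)] out:-; in:-
Tick 13: [PARSE:-, VALIDATE:-, TRANSFORM:-, EMIT:-] out:P6(v=60); in:-
P6: arrives tick 9, valid=True (id=6, id%2=0), emit tick 13, final value 60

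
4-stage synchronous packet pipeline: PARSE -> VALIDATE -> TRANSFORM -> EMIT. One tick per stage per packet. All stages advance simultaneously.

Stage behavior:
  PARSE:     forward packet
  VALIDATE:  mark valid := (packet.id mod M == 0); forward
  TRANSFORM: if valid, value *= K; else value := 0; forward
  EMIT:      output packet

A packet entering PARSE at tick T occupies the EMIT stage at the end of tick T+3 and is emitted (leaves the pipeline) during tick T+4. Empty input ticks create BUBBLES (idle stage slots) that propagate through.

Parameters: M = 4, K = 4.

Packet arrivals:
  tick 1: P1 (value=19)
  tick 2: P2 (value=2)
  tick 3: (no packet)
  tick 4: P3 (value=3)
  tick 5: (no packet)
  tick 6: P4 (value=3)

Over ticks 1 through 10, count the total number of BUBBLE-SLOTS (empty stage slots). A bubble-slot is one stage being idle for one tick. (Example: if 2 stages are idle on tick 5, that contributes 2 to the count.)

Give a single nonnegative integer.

Answer: 24

Derivation:
Tick 1: [PARSE:P1(v=19,ok=F), VALIDATE:-, TRANSFORM:-, EMIT:-] out:-; bubbles=3
Tick 2: [PARSE:P2(v=2,ok=F), VALIDATE:P1(v=19,ok=F), TRANSFORM:-, EMIT:-] out:-; bubbles=2
Tick 3: [PARSE:-, VALIDATE:P2(v=2,ok=F), TRANSFORM:P1(v=0,ok=F), EMIT:-] out:-; bubbles=2
Tick 4: [PARSE:P3(v=3,ok=F), VALIDATE:-, TRANSFORM:P2(v=0,ok=F), EMIT:P1(v=0,ok=F)] out:-; bubbles=1
Tick 5: [PARSE:-, VALIDATE:P3(v=3,ok=F), TRANSFORM:-, EMIT:P2(v=0,ok=F)] out:P1(v=0); bubbles=2
Tick 6: [PARSE:P4(v=3,ok=F), VALIDATE:-, TRANSFORM:P3(v=0,ok=F), EMIT:-] out:P2(v=0); bubbles=2
Tick 7: [PARSE:-, VALIDATE:P4(v=3,ok=T), TRANSFORM:-, EMIT:P3(v=0,ok=F)] out:-; bubbles=2
Tick 8: [PARSE:-, VALIDATE:-, TRANSFORM:P4(v=12,ok=T), EMIT:-] out:P3(v=0); bubbles=3
Tick 9: [PARSE:-, VALIDATE:-, TRANSFORM:-, EMIT:P4(v=12,ok=T)] out:-; bubbles=3
Tick 10: [PARSE:-, VALIDATE:-, TRANSFORM:-, EMIT:-] out:P4(v=12); bubbles=4
Total bubble-slots: 24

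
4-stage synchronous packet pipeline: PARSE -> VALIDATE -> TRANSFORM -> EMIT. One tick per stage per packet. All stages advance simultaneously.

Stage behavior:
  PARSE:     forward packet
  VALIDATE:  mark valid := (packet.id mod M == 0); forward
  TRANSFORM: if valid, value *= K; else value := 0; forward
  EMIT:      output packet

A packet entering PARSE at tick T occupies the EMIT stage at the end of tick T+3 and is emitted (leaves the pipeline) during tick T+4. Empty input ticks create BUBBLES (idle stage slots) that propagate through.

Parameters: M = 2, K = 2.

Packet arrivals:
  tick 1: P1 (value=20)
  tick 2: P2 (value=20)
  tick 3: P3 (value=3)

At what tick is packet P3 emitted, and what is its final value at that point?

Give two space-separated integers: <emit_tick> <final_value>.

Answer: 7 0

Derivation:
Tick 1: [PARSE:P1(v=20,ok=F), VALIDATE:-, TRANSFORM:-, EMIT:-] out:-; in:P1
Tick 2: [PARSE:P2(v=20,ok=F), VALIDATE:P1(v=20,ok=F), TRANSFORM:-, EMIT:-] out:-; in:P2
Tick 3: [PARSE:P3(v=3,ok=F), VALIDATE:P2(v=20,ok=T), TRANSFORM:P1(v=0,ok=F), EMIT:-] out:-; in:P3
Tick 4: [PARSE:-, VALIDATE:P3(v=3,ok=F), TRANSFORM:P2(v=40,ok=T), EMIT:P1(v=0,ok=F)] out:-; in:-
Tick 5: [PARSE:-, VALIDATE:-, TRANSFORM:P3(v=0,ok=F), EMIT:P2(v=40,ok=T)] out:P1(v=0); in:-
Tick 6: [PARSE:-, VALIDATE:-, TRANSFORM:-, EMIT:P3(v=0,ok=F)] out:P2(v=40); in:-
Tick 7: [PARSE:-, VALIDATE:-, TRANSFORM:-, EMIT:-] out:P3(v=0); in:-
P3: arrives tick 3, valid=False (id=3, id%2=1), emit tick 7, final value 0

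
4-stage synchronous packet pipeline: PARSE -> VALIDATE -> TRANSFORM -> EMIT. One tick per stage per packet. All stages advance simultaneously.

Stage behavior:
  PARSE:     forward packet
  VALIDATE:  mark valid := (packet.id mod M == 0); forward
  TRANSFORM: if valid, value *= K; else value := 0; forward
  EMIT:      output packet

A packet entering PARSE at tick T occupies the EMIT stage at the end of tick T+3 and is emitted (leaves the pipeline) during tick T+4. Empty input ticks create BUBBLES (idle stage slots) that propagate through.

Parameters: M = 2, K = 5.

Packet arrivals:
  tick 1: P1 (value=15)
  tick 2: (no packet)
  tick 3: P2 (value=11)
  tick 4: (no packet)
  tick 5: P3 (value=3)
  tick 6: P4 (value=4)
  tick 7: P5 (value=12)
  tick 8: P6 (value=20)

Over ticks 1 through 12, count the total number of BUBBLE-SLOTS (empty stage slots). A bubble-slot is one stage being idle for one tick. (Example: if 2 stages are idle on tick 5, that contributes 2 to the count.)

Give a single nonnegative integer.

Tick 1: [PARSE:P1(v=15,ok=F), VALIDATE:-, TRANSFORM:-, EMIT:-] out:-; bubbles=3
Tick 2: [PARSE:-, VALIDATE:P1(v=15,ok=F), TRANSFORM:-, EMIT:-] out:-; bubbles=3
Tick 3: [PARSE:P2(v=11,ok=F), VALIDATE:-, TRANSFORM:P1(v=0,ok=F), EMIT:-] out:-; bubbles=2
Tick 4: [PARSE:-, VALIDATE:P2(v=11,ok=T), TRANSFORM:-, EMIT:P1(v=0,ok=F)] out:-; bubbles=2
Tick 5: [PARSE:P3(v=3,ok=F), VALIDATE:-, TRANSFORM:P2(v=55,ok=T), EMIT:-] out:P1(v=0); bubbles=2
Tick 6: [PARSE:P4(v=4,ok=F), VALIDATE:P3(v=3,ok=F), TRANSFORM:-, EMIT:P2(v=55,ok=T)] out:-; bubbles=1
Tick 7: [PARSE:P5(v=12,ok=F), VALIDATE:P4(v=4,ok=T), TRANSFORM:P3(v=0,ok=F), EMIT:-] out:P2(v=55); bubbles=1
Tick 8: [PARSE:P6(v=20,ok=F), VALIDATE:P5(v=12,ok=F), TRANSFORM:P4(v=20,ok=T), EMIT:P3(v=0,ok=F)] out:-; bubbles=0
Tick 9: [PARSE:-, VALIDATE:P6(v=20,ok=T), TRANSFORM:P5(v=0,ok=F), EMIT:P4(v=20,ok=T)] out:P3(v=0); bubbles=1
Tick 10: [PARSE:-, VALIDATE:-, TRANSFORM:P6(v=100,ok=T), EMIT:P5(v=0,ok=F)] out:P4(v=20); bubbles=2
Tick 11: [PARSE:-, VALIDATE:-, TRANSFORM:-, EMIT:P6(v=100,ok=T)] out:P5(v=0); bubbles=3
Tick 12: [PARSE:-, VALIDATE:-, TRANSFORM:-, EMIT:-] out:P6(v=100); bubbles=4
Total bubble-slots: 24

Answer: 24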